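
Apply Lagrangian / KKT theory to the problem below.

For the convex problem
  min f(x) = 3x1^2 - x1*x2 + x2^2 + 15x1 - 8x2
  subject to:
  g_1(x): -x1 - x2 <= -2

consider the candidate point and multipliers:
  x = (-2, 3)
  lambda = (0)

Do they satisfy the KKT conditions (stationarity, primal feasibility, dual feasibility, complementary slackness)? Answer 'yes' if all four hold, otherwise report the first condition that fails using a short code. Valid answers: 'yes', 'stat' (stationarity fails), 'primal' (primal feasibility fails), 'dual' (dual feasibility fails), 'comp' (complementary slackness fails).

Gradient of f: grad f(x) = Q x + c = (0, 0)
Constraint values g_i(x) = a_i^T x - b_i:
  g_1((-2, 3)) = 1
Stationarity residual: grad f(x) + sum_i lambda_i a_i = (0, 0)
  -> stationarity OK
Primal feasibility (all g_i <= 0): FAILS
Dual feasibility (all lambda_i >= 0): OK
Complementary slackness (lambda_i * g_i(x) = 0 for all i): OK

Verdict: the first failing condition is primal_feasibility -> primal.

primal


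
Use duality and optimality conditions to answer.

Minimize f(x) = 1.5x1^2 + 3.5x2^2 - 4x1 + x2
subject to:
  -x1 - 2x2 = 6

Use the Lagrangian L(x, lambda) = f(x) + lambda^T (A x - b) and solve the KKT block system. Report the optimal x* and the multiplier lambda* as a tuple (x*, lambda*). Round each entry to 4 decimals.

Form the Lagrangian:
  L(x, lambda) = (1/2) x^T Q x + c^T x + lambda^T (A x - b)
Stationarity (grad_x L = 0): Q x + c + A^T lambda = 0.
Primal feasibility: A x = b.

This gives the KKT block system:
  [ Q   A^T ] [ x     ]   [-c ]
  [ A    0  ] [ lambda ] = [ b ]

Solving the linear system:
  x*      = (-1.2632, -2.3684)
  lambda* = (-7.7895)
  f(x*)   = 24.7105

x* = (-1.2632, -2.3684), lambda* = (-7.7895)


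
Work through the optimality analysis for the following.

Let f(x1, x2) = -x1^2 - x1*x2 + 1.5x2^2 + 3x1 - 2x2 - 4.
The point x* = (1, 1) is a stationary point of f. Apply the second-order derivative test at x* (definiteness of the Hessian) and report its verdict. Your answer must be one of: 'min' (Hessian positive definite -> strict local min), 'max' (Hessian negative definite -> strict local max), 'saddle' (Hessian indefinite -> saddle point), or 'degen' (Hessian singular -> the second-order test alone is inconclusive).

Compute the Hessian H = grad^2 f:
  H = [[-2, -1], [-1, 3]]
Verify stationarity: grad f(x*) = H x* + g = (0, 0).
Eigenvalues of H: -2.1926, 3.1926.
Eigenvalues have mixed signs, so H is indefinite -> x* is a saddle point.

saddle


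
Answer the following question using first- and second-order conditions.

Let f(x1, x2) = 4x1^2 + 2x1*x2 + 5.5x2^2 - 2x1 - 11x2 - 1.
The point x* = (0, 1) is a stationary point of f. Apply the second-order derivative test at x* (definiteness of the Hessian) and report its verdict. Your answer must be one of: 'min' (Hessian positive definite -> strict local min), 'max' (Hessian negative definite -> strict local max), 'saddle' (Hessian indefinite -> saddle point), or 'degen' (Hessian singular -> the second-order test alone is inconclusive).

Compute the Hessian H = grad^2 f:
  H = [[8, 2], [2, 11]]
Verify stationarity: grad f(x*) = H x* + g = (0, 0).
Eigenvalues of H: 7, 12.
Both eigenvalues > 0, so H is positive definite -> x* is a strict local min.

min


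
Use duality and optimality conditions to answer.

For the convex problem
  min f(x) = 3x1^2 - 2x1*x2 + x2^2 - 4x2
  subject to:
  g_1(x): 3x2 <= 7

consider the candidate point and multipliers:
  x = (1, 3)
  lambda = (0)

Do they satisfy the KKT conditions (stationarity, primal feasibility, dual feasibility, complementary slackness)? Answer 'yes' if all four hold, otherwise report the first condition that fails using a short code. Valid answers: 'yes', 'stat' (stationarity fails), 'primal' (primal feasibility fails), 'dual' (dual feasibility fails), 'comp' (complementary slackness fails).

Gradient of f: grad f(x) = Q x + c = (0, 0)
Constraint values g_i(x) = a_i^T x - b_i:
  g_1((1, 3)) = 2
Stationarity residual: grad f(x) + sum_i lambda_i a_i = (0, 0)
  -> stationarity OK
Primal feasibility (all g_i <= 0): FAILS
Dual feasibility (all lambda_i >= 0): OK
Complementary slackness (lambda_i * g_i(x) = 0 for all i): OK

Verdict: the first failing condition is primal_feasibility -> primal.

primal


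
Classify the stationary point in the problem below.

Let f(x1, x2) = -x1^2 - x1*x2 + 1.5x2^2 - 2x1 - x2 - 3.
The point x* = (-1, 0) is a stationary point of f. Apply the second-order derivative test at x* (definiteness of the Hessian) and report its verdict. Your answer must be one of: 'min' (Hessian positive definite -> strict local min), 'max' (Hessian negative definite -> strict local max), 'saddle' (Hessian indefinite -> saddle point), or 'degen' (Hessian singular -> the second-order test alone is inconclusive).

Compute the Hessian H = grad^2 f:
  H = [[-2, -1], [-1, 3]]
Verify stationarity: grad f(x*) = H x* + g = (0, 0).
Eigenvalues of H: -2.1926, 3.1926.
Eigenvalues have mixed signs, so H is indefinite -> x* is a saddle point.

saddle


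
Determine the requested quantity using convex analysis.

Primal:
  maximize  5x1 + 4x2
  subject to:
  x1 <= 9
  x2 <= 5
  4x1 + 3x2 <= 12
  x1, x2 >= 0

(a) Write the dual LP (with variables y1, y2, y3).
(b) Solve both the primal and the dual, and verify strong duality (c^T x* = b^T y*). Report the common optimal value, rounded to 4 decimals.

The standard primal-dual pair for 'max c^T x s.t. A x <= b, x >= 0' is:
  Dual:  min b^T y  s.t.  A^T y >= c,  y >= 0.

So the dual LP is:
  minimize  9y1 + 5y2 + 12y3
  subject to:
    y1 + 4y3 >= 5
    y2 + 3y3 >= 4
    y1, y2, y3 >= 0

Solving the primal: x* = (0, 4).
  primal value c^T x* = 16.
Solving the dual: y* = (0, 0, 1.3333).
  dual value b^T y* = 16.
Strong duality: c^T x* = b^T y*. Confirmed.

16


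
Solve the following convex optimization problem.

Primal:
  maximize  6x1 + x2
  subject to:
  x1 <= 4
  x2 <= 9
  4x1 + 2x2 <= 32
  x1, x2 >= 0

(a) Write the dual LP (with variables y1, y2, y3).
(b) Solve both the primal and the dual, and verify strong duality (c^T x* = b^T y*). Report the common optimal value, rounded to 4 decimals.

The standard primal-dual pair for 'max c^T x s.t. A x <= b, x >= 0' is:
  Dual:  min b^T y  s.t.  A^T y >= c,  y >= 0.

So the dual LP is:
  minimize  4y1 + 9y2 + 32y3
  subject to:
    y1 + 4y3 >= 6
    y2 + 2y3 >= 1
    y1, y2, y3 >= 0

Solving the primal: x* = (4, 8).
  primal value c^T x* = 32.
Solving the dual: y* = (4, 0, 0.5).
  dual value b^T y* = 32.
Strong duality: c^T x* = b^T y*. Confirmed.

32


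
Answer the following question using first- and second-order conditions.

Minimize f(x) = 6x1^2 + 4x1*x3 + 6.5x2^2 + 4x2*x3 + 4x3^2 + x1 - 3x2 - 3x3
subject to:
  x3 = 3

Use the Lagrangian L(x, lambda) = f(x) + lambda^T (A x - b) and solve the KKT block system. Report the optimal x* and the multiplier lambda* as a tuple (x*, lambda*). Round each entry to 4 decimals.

Form the Lagrangian:
  L(x, lambda) = (1/2) x^T Q x + c^T x + lambda^T (A x - b)
Stationarity (grad_x L = 0): Q x + c + A^T lambda = 0.
Primal feasibility: A x = b.

This gives the KKT block system:
  [ Q   A^T ] [ x     ]   [-c ]
  [ A    0  ] [ lambda ] = [ b ]

Solving the linear system:
  x*      = (-1.0833, -0.6923, 3)
  lambda* = (-13.8974)
  f(x*)   = 16.8429

x* = (-1.0833, -0.6923, 3), lambda* = (-13.8974)


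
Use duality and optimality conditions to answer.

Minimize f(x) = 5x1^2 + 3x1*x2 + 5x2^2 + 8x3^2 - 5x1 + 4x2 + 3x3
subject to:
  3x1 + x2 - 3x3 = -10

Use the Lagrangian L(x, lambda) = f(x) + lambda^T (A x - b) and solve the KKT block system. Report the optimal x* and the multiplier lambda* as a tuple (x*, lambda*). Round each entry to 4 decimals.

Form the Lagrangian:
  L(x, lambda) = (1/2) x^T Q x + c^T x + lambda^T (A x - b)
Stationarity (grad_x L = 0): Q x + c + A^T lambda = 0.
Primal feasibility: A x = b.

This gives the KKT block system:
  [ Q   A^T ] [ x     ]   [-c ]
  [ A    0  ] [ lambda ] = [ b ]

Solving the linear system:
  x*      = (-1.7518, -0.6945, 1.3501)
  lambda* = (8.2004)
  f(x*)   = 46.0174

x* = (-1.7518, -0.6945, 1.3501), lambda* = (8.2004)


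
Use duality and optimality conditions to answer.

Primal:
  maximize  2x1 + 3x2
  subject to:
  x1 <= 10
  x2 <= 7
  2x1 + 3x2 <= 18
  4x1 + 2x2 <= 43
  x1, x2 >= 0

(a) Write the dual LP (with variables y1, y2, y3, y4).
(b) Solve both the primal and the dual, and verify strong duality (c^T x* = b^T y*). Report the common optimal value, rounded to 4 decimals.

The standard primal-dual pair for 'max c^T x s.t. A x <= b, x >= 0' is:
  Dual:  min b^T y  s.t.  A^T y >= c,  y >= 0.

So the dual LP is:
  minimize  10y1 + 7y2 + 18y3 + 43y4
  subject to:
    y1 + 2y3 + 4y4 >= 2
    y2 + 3y3 + 2y4 >= 3
    y1, y2, y3, y4 >= 0

Solving the primal: x* = (9, 0).
  primal value c^T x* = 18.
Solving the dual: y* = (0, 0, 1, 0).
  dual value b^T y* = 18.
Strong duality: c^T x* = b^T y*. Confirmed.

18


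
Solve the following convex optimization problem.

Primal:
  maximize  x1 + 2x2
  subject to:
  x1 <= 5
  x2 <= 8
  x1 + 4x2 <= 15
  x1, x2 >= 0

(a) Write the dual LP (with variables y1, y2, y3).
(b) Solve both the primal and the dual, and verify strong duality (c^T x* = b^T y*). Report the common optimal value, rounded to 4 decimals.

The standard primal-dual pair for 'max c^T x s.t. A x <= b, x >= 0' is:
  Dual:  min b^T y  s.t.  A^T y >= c,  y >= 0.

So the dual LP is:
  minimize  5y1 + 8y2 + 15y3
  subject to:
    y1 + y3 >= 1
    y2 + 4y3 >= 2
    y1, y2, y3 >= 0

Solving the primal: x* = (5, 2.5).
  primal value c^T x* = 10.
Solving the dual: y* = (0.5, 0, 0.5).
  dual value b^T y* = 10.
Strong duality: c^T x* = b^T y*. Confirmed.

10


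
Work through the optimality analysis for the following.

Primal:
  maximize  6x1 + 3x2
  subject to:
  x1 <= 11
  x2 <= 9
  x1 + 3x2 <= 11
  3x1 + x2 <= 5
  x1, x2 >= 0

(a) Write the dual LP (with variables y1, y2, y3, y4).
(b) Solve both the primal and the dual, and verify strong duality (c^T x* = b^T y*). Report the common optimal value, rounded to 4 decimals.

The standard primal-dual pair for 'max c^T x s.t. A x <= b, x >= 0' is:
  Dual:  min b^T y  s.t.  A^T y >= c,  y >= 0.

So the dual LP is:
  minimize  11y1 + 9y2 + 11y3 + 5y4
  subject to:
    y1 + y3 + 3y4 >= 6
    y2 + 3y3 + y4 >= 3
    y1, y2, y3, y4 >= 0

Solving the primal: x* = (0.5, 3.5).
  primal value c^T x* = 13.5.
Solving the dual: y* = (0, 0, 0.375, 1.875).
  dual value b^T y* = 13.5.
Strong duality: c^T x* = b^T y*. Confirmed.

13.5


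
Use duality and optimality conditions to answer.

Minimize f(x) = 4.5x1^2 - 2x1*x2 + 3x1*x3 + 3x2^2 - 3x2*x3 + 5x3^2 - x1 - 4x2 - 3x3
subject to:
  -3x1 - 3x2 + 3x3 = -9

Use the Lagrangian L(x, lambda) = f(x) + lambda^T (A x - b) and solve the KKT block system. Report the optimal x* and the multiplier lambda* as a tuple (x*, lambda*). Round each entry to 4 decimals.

Form the Lagrangian:
  L(x, lambda) = (1/2) x^T Q x + c^T x + lambda^T (A x - b)
Stationarity (grad_x L = 0): Q x + c + A^T lambda = 0.
Primal feasibility: A x = b.

This gives the KKT block system:
  [ Q   A^T ] [ x     ]   [-c ]
  [ A    0  ] [ lambda ] = [ b ]

Solving the linear system:
  x*      = (1.1075, 1.914, 0.0215)
  lambda* = (1.7348)
  f(x*)   = 3.3925

x* = (1.1075, 1.914, 0.0215), lambda* = (1.7348)


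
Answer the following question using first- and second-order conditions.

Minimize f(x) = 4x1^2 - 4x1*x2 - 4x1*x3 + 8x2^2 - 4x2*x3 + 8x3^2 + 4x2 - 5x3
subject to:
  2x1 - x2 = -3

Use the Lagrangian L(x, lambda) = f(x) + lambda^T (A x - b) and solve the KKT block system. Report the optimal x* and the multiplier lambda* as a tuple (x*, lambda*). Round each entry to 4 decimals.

Form the Lagrangian:
  L(x, lambda) = (1/2) x^T Q x + c^T x + lambda^T (A x - b)
Stationarity (grad_x L = 0): Q x + c + A^T lambda = 0.
Primal feasibility: A x = b.

This gives the KKT block system:
  [ Q   A^T ] [ x     ]   [-c ]
  [ A    0  ] [ lambda ] = [ b ]

Solving the linear system:
  x*      = (-1.6862, -0.3723, -0.2021)
  lambda* = (5.5957)
  f(x*)   = 8.1543

x* = (-1.6862, -0.3723, -0.2021), lambda* = (5.5957)


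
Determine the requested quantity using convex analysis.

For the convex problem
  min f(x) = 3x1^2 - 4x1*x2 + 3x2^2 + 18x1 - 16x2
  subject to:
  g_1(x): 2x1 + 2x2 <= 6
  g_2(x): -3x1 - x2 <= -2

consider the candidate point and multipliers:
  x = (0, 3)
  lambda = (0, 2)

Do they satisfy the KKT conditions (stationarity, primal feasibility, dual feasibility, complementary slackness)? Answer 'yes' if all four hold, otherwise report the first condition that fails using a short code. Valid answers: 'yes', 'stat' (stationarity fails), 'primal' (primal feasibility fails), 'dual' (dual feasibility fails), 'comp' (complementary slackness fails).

Gradient of f: grad f(x) = Q x + c = (6, 2)
Constraint values g_i(x) = a_i^T x - b_i:
  g_1((0, 3)) = 0
  g_2((0, 3)) = -1
Stationarity residual: grad f(x) + sum_i lambda_i a_i = (0, 0)
  -> stationarity OK
Primal feasibility (all g_i <= 0): OK
Dual feasibility (all lambda_i >= 0): OK
Complementary slackness (lambda_i * g_i(x) = 0 for all i): FAILS

Verdict: the first failing condition is complementary_slackness -> comp.

comp


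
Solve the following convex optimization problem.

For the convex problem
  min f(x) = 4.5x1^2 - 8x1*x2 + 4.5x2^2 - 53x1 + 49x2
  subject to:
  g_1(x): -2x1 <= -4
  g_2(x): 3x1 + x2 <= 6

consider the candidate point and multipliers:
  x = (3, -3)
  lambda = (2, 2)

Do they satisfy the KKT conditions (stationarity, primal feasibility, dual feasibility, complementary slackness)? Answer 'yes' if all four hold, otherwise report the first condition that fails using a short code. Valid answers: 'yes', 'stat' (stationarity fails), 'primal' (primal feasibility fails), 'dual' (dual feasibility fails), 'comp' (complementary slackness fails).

Gradient of f: grad f(x) = Q x + c = (-2, -2)
Constraint values g_i(x) = a_i^T x - b_i:
  g_1((3, -3)) = -2
  g_2((3, -3)) = 0
Stationarity residual: grad f(x) + sum_i lambda_i a_i = (0, 0)
  -> stationarity OK
Primal feasibility (all g_i <= 0): OK
Dual feasibility (all lambda_i >= 0): OK
Complementary slackness (lambda_i * g_i(x) = 0 for all i): FAILS

Verdict: the first failing condition is complementary_slackness -> comp.

comp


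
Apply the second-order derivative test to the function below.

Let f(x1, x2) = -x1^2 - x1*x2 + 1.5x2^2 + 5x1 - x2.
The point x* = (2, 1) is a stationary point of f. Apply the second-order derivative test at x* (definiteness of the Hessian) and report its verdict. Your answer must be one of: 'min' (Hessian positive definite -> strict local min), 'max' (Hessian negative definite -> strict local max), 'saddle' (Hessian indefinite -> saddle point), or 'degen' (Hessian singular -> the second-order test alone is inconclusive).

Compute the Hessian H = grad^2 f:
  H = [[-2, -1], [-1, 3]]
Verify stationarity: grad f(x*) = H x* + g = (0, 0).
Eigenvalues of H: -2.1926, 3.1926.
Eigenvalues have mixed signs, so H is indefinite -> x* is a saddle point.

saddle


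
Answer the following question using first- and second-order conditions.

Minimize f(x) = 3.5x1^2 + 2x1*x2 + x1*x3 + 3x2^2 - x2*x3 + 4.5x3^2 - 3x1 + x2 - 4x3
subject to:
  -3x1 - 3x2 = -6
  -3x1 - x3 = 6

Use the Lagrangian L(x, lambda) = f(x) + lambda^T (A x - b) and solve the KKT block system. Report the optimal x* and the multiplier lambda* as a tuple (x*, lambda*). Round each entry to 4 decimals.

Form the Lagrangian:
  L(x, lambda) = (1/2) x^T Q x + c^T x + lambda^T (A x - b)
Stationarity (grad_x L = 0): Q x + c + A^T lambda = 0.
Primal feasibility: A x = b.

This gives the KKT block system:
  [ Q   A^T ] [ x     ]   [-c ]
  [ A    0  ] [ lambda ] = [ b ]

Solving the linear system:
  x*      = (-2, 4, 0)
  lambda* = (7, -10)
  f(x*)   = 56

x* = (-2, 4, 0), lambda* = (7, -10)


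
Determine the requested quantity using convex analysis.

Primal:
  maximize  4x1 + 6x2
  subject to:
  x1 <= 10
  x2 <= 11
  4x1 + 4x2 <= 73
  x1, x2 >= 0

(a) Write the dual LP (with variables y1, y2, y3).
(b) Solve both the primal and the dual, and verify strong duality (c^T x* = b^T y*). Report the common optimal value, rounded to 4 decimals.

The standard primal-dual pair for 'max c^T x s.t. A x <= b, x >= 0' is:
  Dual:  min b^T y  s.t.  A^T y >= c,  y >= 0.

So the dual LP is:
  minimize  10y1 + 11y2 + 73y3
  subject to:
    y1 + 4y3 >= 4
    y2 + 4y3 >= 6
    y1, y2, y3 >= 0

Solving the primal: x* = (7.25, 11).
  primal value c^T x* = 95.
Solving the dual: y* = (0, 2, 1).
  dual value b^T y* = 95.
Strong duality: c^T x* = b^T y*. Confirmed.

95


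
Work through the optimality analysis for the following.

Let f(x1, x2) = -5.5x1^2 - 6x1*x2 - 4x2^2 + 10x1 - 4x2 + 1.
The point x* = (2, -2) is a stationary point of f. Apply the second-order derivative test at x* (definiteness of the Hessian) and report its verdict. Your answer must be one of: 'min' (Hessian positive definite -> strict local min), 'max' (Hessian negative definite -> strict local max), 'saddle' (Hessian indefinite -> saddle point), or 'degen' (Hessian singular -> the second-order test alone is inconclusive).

Compute the Hessian H = grad^2 f:
  H = [[-11, -6], [-6, -8]]
Verify stationarity: grad f(x*) = H x* + g = (0, 0).
Eigenvalues of H: -15.6847, -3.3153.
Both eigenvalues < 0, so H is negative definite -> x* is a strict local max.

max


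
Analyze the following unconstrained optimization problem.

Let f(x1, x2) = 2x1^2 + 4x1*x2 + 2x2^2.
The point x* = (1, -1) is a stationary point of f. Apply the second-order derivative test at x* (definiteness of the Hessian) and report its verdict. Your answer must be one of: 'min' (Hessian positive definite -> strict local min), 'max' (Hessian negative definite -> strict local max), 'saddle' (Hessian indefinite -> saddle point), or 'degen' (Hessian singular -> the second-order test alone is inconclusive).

Compute the Hessian H = grad^2 f:
  H = [[4, 4], [4, 4]]
Verify stationarity: grad f(x*) = H x* + g = (0, 0).
Eigenvalues of H: 0, 8.
H has a zero eigenvalue (singular; positive semidefinite but not definite), so H is neither positive definite, negative definite, nor indefinite. The second-order test alone is inconclusive -> degen.
(Indeed, f is constant along the null direction of H through x*, so x* is not a strict local extremum.)

degen


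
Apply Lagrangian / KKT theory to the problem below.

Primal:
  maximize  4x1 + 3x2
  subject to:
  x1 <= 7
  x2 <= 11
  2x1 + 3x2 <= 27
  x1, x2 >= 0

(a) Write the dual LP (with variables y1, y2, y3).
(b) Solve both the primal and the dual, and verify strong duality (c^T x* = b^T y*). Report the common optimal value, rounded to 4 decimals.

The standard primal-dual pair for 'max c^T x s.t. A x <= b, x >= 0' is:
  Dual:  min b^T y  s.t.  A^T y >= c,  y >= 0.

So the dual LP is:
  minimize  7y1 + 11y2 + 27y3
  subject to:
    y1 + 2y3 >= 4
    y2 + 3y3 >= 3
    y1, y2, y3 >= 0

Solving the primal: x* = (7, 4.3333).
  primal value c^T x* = 41.
Solving the dual: y* = (2, 0, 1).
  dual value b^T y* = 41.
Strong duality: c^T x* = b^T y*. Confirmed.

41


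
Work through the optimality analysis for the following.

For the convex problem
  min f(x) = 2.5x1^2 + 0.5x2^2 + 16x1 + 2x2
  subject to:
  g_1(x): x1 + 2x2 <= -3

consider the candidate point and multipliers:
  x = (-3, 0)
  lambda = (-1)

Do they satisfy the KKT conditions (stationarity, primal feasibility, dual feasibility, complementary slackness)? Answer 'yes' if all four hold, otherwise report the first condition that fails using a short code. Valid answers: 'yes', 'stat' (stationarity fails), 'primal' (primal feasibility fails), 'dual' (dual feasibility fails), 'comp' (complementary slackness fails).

Gradient of f: grad f(x) = Q x + c = (1, 2)
Constraint values g_i(x) = a_i^T x - b_i:
  g_1((-3, 0)) = 0
Stationarity residual: grad f(x) + sum_i lambda_i a_i = (0, 0)
  -> stationarity OK
Primal feasibility (all g_i <= 0): OK
Dual feasibility (all lambda_i >= 0): FAILS
Complementary slackness (lambda_i * g_i(x) = 0 for all i): OK

Verdict: the first failing condition is dual_feasibility -> dual.

dual


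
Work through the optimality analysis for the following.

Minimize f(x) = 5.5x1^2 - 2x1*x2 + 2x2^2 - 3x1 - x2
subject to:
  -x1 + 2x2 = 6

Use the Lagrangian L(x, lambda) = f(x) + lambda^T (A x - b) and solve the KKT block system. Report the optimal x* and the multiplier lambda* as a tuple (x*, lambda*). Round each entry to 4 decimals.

Form the Lagrangian:
  L(x, lambda) = (1/2) x^T Q x + c^T x + lambda^T (A x - b)
Stationarity (grad_x L = 0): Q x + c + A^T lambda = 0.
Primal feasibility: A x = b.

This gives the KKT block system:
  [ Q   A^T ] [ x     ]   [-c ]
  [ A    0  ] [ lambda ] = [ b ]

Solving the linear system:
  x*      = (0.35, 3.175)
  lambda* = (-5.5)
  f(x*)   = 14.3875

x* = (0.35, 3.175), lambda* = (-5.5)


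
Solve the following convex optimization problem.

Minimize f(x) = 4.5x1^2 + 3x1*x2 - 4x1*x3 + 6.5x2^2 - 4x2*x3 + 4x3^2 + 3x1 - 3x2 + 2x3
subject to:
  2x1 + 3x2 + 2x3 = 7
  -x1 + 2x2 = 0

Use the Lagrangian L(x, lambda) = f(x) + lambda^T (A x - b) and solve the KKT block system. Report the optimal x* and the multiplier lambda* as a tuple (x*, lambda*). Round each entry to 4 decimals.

Form the Lagrangian:
  L(x, lambda) = (1/2) x^T Q x + c^T x + lambda^T (A x - b)
Stationarity (grad_x L = 0): Q x + c + A^T lambda = 0.
Primal feasibility: A x = b.

This gives the KKT block system:
  [ Q   A^T ] [ x     ]   [-c ]
  [ A    0  ] [ lambda ] = [ b ]

Solving the linear system:
  x*      = (1.1852, 0.5926, 1.4259)
  lambda* = (-3.1481, 3.4444)
  f(x*)   = 13.3333

x* = (1.1852, 0.5926, 1.4259), lambda* = (-3.1481, 3.4444)


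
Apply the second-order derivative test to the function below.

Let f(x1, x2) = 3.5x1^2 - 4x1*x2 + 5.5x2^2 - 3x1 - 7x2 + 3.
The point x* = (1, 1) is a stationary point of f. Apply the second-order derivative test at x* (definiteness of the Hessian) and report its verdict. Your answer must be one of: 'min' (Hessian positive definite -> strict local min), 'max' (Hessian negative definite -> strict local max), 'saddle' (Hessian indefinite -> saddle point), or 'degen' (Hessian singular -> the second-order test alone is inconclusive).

Compute the Hessian H = grad^2 f:
  H = [[7, -4], [-4, 11]]
Verify stationarity: grad f(x*) = H x* + g = (0, 0).
Eigenvalues of H: 4.5279, 13.4721.
Both eigenvalues > 0, so H is positive definite -> x* is a strict local min.

min


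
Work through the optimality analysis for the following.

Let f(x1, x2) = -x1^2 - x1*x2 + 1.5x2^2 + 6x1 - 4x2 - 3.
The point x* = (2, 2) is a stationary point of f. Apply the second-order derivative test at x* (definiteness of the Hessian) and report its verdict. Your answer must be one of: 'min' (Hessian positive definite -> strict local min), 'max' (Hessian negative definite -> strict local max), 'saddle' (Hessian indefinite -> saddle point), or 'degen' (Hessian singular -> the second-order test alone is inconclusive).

Compute the Hessian H = grad^2 f:
  H = [[-2, -1], [-1, 3]]
Verify stationarity: grad f(x*) = H x* + g = (0, 0).
Eigenvalues of H: -2.1926, 3.1926.
Eigenvalues have mixed signs, so H is indefinite -> x* is a saddle point.

saddle


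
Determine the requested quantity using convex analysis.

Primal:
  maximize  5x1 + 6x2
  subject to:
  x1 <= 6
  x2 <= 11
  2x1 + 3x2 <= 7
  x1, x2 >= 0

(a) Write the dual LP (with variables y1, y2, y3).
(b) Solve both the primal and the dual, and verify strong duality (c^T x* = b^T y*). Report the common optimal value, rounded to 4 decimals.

The standard primal-dual pair for 'max c^T x s.t. A x <= b, x >= 0' is:
  Dual:  min b^T y  s.t.  A^T y >= c,  y >= 0.

So the dual LP is:
  minimize  6y1 + 11y2 + 7y3
  subject to:
    y1 + 2y3 >= 5
    y2 + 3y3 >= 6
    y1, y2, y3 >= 0

Solving the primal: x* = (3.5, 0).
  primal value c^T x* = 17.5.
Solving the dual: y* = (0, 0, 2.5).
  dual value b^T y* = 17.5.
Strong duality: c^T x* = b^T y*. Confirmed.

17.5


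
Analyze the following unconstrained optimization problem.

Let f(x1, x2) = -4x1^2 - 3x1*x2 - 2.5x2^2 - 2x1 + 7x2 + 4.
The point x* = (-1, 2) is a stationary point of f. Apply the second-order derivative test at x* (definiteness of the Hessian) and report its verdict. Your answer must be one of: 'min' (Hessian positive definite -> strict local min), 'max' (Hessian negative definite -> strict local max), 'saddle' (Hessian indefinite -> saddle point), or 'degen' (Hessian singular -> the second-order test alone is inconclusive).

Compute the Hessian H = grad^2 f:
  H = [[-8, -3], [-3, -5]]
Verify stationarity: grad f(x*) = H x* + g = (0, 0).
Eigenvalues of H: -9.8541, -3.1459.
Both eigenvalues < 0, so H is negative definite -> x* is a strict local max.

max


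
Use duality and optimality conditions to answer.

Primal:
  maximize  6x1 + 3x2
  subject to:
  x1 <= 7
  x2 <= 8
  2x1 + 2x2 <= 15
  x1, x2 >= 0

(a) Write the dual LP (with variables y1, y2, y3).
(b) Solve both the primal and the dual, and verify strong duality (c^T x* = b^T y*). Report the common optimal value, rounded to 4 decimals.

The standard primal-dual pair for 'max c^T x s.t. A x <= b, x >= 0' is:
  Dual:  min b^T y  s.t.  A^T y >= c,  y >= 0.

So the dual LP is:
  minimize  7y1 + 8y2 + 15y3
  subject to:
    y1 + 2y3 >= 6
    y2 + 2y3 >= 3
    y1, y2, y3 >= 0

Solving the primal: x* = (7, 0.5).
  primal value c^T x* = 43.5.
Solving the dual: y* = (3, 0, 1.5).
  dual value b^T y* = 43.5.
Strong duality: c^T x* = b^T y*. Confirmed.

43.5


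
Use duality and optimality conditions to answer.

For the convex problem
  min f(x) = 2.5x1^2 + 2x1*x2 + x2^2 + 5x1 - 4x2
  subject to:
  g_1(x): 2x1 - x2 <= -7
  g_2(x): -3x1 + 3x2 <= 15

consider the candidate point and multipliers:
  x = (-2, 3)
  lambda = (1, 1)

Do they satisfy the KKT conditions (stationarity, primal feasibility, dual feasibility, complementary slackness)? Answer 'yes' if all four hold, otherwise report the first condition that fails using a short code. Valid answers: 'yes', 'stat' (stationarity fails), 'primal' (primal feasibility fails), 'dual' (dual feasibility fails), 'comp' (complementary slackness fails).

Gradient of f: grad f(x) = Q x + c = (1, -2)
Constraint values g_i(x) = a_i^T x - b_i:
  g_1((-2, 3)) = 0
  g_2((-2, 3)) = 0
Stationarity residual: grad f(x) + sum_i lambda_i a_i = (0, 0)
  -> stationarity OK
Primal feasibility (all g_i <= 0): OK
Dual feasibility (all lambda_i >= 0): OK
Complementary slackness (lambda_i * g_i(x) = 0 for all i): OK

Verdict: yes, KKT holds.

yes


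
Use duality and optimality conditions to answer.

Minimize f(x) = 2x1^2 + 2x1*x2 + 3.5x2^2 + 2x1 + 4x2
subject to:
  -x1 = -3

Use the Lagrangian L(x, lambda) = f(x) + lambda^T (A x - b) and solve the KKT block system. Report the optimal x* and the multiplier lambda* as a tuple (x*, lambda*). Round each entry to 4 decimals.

Form the Lagrangian:
  L(x, lambda) = (1/2) x^T Q x + c^T x + lambda^T (A x - b)
Stationarity (grad_x L = 0): Q x + c + A^T lambda = 0.
Primal feasibility: A x = b.

This gives the KKT block system:
  [ Q   A^T ] [ x     ]   [-c ]
  [ A    0  ] [ lambda ] = [ b ]

Solving the linear system:
  x*      = (3, -1.4286)
  lambda* = (11.1429)
  f(x*)   = 16.8571

x* = (3, -1.4286), lambda* = (11.1429)


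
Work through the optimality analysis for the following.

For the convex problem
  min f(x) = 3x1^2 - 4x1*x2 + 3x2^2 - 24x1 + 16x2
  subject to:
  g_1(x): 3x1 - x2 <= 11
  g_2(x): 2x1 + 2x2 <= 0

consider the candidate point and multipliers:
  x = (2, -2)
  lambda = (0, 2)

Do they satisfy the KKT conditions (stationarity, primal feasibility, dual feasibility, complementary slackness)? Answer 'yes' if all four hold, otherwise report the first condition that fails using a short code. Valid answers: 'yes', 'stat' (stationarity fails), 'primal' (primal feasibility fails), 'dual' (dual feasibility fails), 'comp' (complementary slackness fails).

Gradient of f: grad f(x) = Q x + c = (-4, -4)
Constraint values g_i(x) = a_i^T x - b_i:
  g_1((2, -2)) = -3
  g_2((2, -2)) = 0
Stationarity residual: grad f(x) + sum_i lambda_i a_i = (0, 0)
  -> stationarity OK
Primal feasibility (all g_i <= 0): OK
Dual feasibility (all lambda_i >= 0): OK
Complementary slackness (lambda_i * g_i(x) = 0 for all i): OK

Verdict: yes, KKT holds.

yes


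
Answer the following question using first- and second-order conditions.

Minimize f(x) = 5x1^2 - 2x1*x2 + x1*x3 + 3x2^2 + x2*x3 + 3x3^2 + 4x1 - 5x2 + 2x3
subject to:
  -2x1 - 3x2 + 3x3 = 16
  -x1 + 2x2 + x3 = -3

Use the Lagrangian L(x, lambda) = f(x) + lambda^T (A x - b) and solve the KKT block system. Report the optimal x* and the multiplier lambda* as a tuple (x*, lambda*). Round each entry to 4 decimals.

Form the Lagrangian:
  L(x, lambda) = (1/2) x^T Q x + c^T x + lambda^T (A x - b)
Stationarity (grad_x L = 0): Q x + c + A^T lambda = 0.
Primal feasibility: A x = b.

This gives the KKT block system:
  [ Q   A^T ] [ x     ]   [-c ]
  [ A    0  ] [ lambda ] = [ b ]

Solving the linear system:
  x*      = (-1.4217, -2.9357, 1.4498)
  lambda* = (-3.4448, 3.9934)
  f(x*)   = 39.4942

x* = (-1.4217, -2.9357, 1.4498), lambda* = (-3.4448, 3.9934)


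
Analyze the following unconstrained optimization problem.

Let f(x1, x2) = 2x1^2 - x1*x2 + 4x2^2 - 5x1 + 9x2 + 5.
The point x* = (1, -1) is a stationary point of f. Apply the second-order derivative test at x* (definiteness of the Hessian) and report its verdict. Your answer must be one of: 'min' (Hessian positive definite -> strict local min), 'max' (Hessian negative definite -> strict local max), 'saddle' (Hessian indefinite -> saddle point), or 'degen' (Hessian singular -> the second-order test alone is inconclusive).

Compute the Hessian H = grad^2 f:
  H = [[4, -1], [-1, 8]]
Verify stationarity: grad f(x*) = H x* + g = (0, 0).
Eigenvalues of H: 3.7639, 8.2361.
Both eigenvalues > 0, so H is positive definite -> x* is a strict local min.

min


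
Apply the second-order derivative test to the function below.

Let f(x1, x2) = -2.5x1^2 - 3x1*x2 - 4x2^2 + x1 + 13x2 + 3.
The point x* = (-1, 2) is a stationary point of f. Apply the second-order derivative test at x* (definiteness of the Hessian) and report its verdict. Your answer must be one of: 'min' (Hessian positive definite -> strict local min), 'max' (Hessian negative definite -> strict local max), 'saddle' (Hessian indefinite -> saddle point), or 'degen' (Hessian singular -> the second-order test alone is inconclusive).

Compute the Hessian H = grad^2 f:
  H = [[-5, -3], [-3, -8]]
Verify stationarity: grad f(x*) = H x* + g = (0, 0).
Eigenvalues of H: -9.8541, -3.1459.
Both eigenvalues < 0, so H is negative definite -> x* is a strict local max.

max


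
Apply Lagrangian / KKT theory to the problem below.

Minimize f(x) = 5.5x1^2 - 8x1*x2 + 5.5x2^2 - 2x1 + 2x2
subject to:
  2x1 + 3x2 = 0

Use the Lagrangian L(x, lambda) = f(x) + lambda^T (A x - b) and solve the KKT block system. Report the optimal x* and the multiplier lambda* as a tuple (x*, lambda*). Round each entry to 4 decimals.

Form the Lagrangian:
  L(x, lambda) = (1/2) x^T Q x + c^T x + lambda^T (A x - b)
Stationarity (grad_x L = 0): Q x + c + A^T lambda = 0.
Primal feasibility: A x = b.

This gives the KKT block system:
  [ Q   A^T ] [ x     ]   [-c ]
  [ A    0  ] [ lambda ] = [ b ]

Solving the linear system:
  x*      = (0.1255, -0.0837)
  lambda* = (-0.0251)
  f(x*)   = -0.2092

x* = (0.1255, -0.0837), lambda* = (-0.0251)


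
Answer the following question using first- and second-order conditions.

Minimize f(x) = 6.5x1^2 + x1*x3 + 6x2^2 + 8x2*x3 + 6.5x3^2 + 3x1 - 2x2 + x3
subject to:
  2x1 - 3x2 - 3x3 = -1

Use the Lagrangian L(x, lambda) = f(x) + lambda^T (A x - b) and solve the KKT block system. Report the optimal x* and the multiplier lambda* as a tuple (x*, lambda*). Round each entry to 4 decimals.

Form the Lagrangian:
  L(x, lambda) = (1/2) x^T Q x + c^T x + lambda^T (A x - b)
Stationarity (grad_x L = 0): Q x + c + A^T lambda = 0.
Primal feasibility: A x = b.

This gives the KKT block system:
  [ Q   A^T ] [ x     ]   [-c ]
  [ A    0  ] [ lambda ] = [ b ]

Solving the linear system:
  x*      = (-0.2575, 0.3945, -0.2329)
  lambda* = (0.2904)
  f(x*)   = -0.7521

x* = (-0.2575, 0.3945, -0.2329), lambda* = (0.2904)


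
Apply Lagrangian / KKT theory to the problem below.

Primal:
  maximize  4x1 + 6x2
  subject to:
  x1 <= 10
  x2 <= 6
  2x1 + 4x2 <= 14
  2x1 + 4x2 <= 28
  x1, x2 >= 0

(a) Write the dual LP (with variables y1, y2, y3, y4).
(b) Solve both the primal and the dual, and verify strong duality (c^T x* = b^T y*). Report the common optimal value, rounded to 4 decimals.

The standard primal-dual pair for 'max c^T x s.t. A x <= b, x >= 0' is:
  Dual:  min b^T y  s.t.  A^T y >= c,  y >= 0.

So the dual LP is:
  minimize  10y1 + 6y2 + 14y3 + 28y4
  subject to:
    y1 + 2y3 + 2y4 >= 4
    y2 + 4y3 + 4y4 >= 6
    y1, y2, y3, y4 >= 0

Solving the primal: x* = (7, 0).
  primal value c^T x* = 28.
Solving the dual: y* = (0, 0, 2, 0).
  dual value b^T y* = 28.
Strong duality: c^T x* = b^T y*. Confirmed.

28


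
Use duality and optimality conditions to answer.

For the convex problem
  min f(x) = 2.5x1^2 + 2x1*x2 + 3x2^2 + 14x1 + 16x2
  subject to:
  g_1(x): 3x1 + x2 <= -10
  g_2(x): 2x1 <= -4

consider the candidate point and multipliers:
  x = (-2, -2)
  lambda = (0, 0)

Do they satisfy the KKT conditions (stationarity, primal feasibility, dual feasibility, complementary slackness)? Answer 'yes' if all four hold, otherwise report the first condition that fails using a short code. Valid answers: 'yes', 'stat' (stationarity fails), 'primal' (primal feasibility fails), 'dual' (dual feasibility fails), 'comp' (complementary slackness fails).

Gradient of f: grad f(x) = Q x + c = (0, 0)
Constraint values g_i(x) = a_i^T x - b_i:
  g_1((-2, -2)) = 2
  g_2((-2, -2)) = 0
Stationarity residual: grad f(x) + sum_i lambda_i a_i = (0, 0)
  -> stationarity OK
Primal feasibility (all g_i <= 0): FAILS
Dual feasibility (all lambda_i >= 0): OK
Complementary slackness (lambda_i * g_i(x) = 0 for all i): OK

Verdict: the first failing condition is primal_feasibility -> primal.

primal


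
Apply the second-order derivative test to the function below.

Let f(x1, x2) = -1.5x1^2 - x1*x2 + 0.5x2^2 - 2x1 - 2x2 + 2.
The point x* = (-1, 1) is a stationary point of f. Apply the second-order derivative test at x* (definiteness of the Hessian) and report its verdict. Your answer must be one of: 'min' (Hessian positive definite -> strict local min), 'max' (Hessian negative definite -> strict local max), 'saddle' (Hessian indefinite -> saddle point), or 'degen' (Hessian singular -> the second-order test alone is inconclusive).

Compute the Hessian H = grad^2 f:
  H = [[-3, -1], [-1, 1]]
Verify stationarity: grad f(x*) = H x* + g = (0, 0).
Eigenvalues of H: -3.2361, 1.2361.
Eigenvalues have mixed signs, so H is indefinite -> x* is a saddle point.

saddle


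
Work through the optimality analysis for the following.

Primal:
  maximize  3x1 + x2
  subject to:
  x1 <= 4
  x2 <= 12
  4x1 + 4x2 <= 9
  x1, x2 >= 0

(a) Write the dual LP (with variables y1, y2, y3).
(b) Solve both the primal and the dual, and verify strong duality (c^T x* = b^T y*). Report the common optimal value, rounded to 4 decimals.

The standard primal-dual pair for 'max c^T x s.t. A x <= b, x >= 0' is:
  Dual:  min b^T y  s.t.  A^T y >= c,  y >= 0.

So the dual LP is:
  minimize  4y1 + 12y2 + 9y3
  subject to:
    y1 + 4y3 >= 3
    y2 + 4y3 >= 1
    y1, y2, y3 >= 0

Solving the primal: x* = (2.25, 0).
  primal value c^T x* = 6.75.
Solving the dual: y* = (0, 0, 0.75).
  dual value b^T y* = 6.75.
Strong duality: c^T x* = b^T y*. Confirmed.

6.75


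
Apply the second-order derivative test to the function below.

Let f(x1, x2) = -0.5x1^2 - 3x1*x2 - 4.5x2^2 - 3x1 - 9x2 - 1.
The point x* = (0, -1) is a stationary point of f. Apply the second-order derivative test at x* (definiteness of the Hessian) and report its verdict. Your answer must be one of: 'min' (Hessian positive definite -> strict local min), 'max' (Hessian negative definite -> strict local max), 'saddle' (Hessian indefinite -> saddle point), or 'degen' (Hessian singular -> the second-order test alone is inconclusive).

Compute the Hessian H = grad^2 f:
  H = [[-1, -3], [-3, -9]]
Verify stationarity: grad f(x*) = H x* + g = (0, 0).
Eigenvalues of H: -10, 0.
H has a zero eigenvalue (singular; negative semidefinite but not definite), so H is neither positive definite, negative definite, nor indefinite. The second-order test alone is inconclusive -> degen.
(Indeed, f is constant along the null direction of H through x*, so x* is not a strict local extremum.)

degen


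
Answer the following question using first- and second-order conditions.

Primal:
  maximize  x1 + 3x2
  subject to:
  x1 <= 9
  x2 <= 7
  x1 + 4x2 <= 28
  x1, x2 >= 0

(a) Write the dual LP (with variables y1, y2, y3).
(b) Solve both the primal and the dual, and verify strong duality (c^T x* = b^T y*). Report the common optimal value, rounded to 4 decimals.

The standard primal-dual pair for 'max c^T x s.t. A x <= b, x >= 0' is:
  Dual:  min b^T y  s.t.  A^T y >= c,  y >= 0.

So the dual LP is:
  minimize  9y1 + 7y2 + 28y3
  subject to:
    y1 + y3 >= 1
    y2 + 4y3 >= 3
    y1, y2, y3 >= 0

Solving the primal: x* = (9, 4.75).
  primal value c^T x* = 23.25.
Solving the dual: y* = (0.25, 0, 0.75).
  dual value b^T y* = 23.25.
Strong duality: c^T x* = b^T y*. Confirmed.

23.25


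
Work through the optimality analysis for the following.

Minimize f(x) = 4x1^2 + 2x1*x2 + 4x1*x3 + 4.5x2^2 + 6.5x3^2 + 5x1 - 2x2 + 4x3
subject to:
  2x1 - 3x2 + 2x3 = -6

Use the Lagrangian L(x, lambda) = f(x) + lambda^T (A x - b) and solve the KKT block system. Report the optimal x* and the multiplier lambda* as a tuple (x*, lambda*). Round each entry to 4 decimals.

Form the Lagrangian:
  L(x, lambda) = (1/2) x^T Q x + c^T x + lambda^T (A x - b)
Stationarity (grad_x L = 0): Q x + c + A^T lambda = 0.
Primal feasibility: A x = b.

This gives the KKT block system:
  [ Q   A^T ] [ x     ]   [-c ]
  [ A    0  ] [ lambda ] = [ b ]

Solving the linear system:
  x*      = (-1.2171, 1.0589, -0.1945)
  lambda* = (1.6986)
  f(x*)   = 0.6051

x* = (-1.2171, 1.0589, -0.1945), lambda* = (1.6986)


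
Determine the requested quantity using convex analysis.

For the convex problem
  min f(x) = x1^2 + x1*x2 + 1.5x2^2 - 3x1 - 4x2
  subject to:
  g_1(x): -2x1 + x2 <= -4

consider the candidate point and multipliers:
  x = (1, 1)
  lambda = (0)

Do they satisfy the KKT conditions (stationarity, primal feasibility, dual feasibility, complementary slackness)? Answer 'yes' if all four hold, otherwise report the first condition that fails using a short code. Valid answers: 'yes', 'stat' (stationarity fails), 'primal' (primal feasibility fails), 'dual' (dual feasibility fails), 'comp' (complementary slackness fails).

Gradient of f: grad f(x) = Q x + c = (0, 0)
Constraint values g_i(x) = a_i^T x - b_i:
  g_1((1, 1)) = 3
Stationarity residual: grad f(x) + sum_i lambda_i a_i = (0, 0)
  -> stationarity OK
Primal feasibility (all g_i <= 0): FAILS
Dual feasibility (all lambda_i >= 0): OK
Complementary slackness (lambda_i * g_i(x) = 0 for all i): OK

Verdict: the first failing condition is primal_feasibility -> primal.

primal


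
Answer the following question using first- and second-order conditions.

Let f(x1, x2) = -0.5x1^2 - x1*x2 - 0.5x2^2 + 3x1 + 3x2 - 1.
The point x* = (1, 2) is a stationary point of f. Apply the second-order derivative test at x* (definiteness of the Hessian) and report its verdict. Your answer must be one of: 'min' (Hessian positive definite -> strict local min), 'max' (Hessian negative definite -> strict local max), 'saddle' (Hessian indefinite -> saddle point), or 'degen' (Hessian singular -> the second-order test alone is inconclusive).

Compute the Hessian H = grad^2 f:
  H = [[-1, -1], [-1, -1]]
Verify stationarity: grad f(x*) = H x* + g = (0, 0).
Eigenvalues of H: -2, 0.
H has a zero eigenvalue (singular; negative semidefinite but not definite), so H is neither positive definite, negative definite, nor indefinite. The second-order test alone is inconclusive -> degen.
(Indeed, f is constant along the null direction of H through x*, so x* is not a strict local extremum.)

degen
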